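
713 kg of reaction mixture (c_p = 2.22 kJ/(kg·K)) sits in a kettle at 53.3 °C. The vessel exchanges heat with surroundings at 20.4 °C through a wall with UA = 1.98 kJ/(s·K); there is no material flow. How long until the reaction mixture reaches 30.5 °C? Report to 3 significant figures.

First-law balance (no shaft work): M c_p dT/dt = −UA(T − T_amb).
τ = M c_p/UA = 799.42 s; T_ss = T_amb = 20.400 °C.
T(t) = T_ss + (T₀ − T_ss)e^(−t/τ); set T = 30.5:
t = −τ ln[(T − T_ss)/(T₀ − T_ss)] = −799.42 · ln(0.30699) = 944.07 s.

944 s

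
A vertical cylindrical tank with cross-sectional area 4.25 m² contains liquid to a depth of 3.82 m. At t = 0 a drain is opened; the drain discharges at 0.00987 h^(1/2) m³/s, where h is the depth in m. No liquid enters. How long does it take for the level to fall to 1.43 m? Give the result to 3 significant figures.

With no inflow, A dh/dt = −0.00987 √h.
This is separable: 2 d(√h)/dt = −0.00987/A, so √h = √h₀ − (0.00987/(2A)) t.
t = 2A(√h₀ − √h)/0.00987 = 2·4.25·(√3.82 − √1.43)/0.00987
  = 8.5000 × (1.9545 − 1.1958) / 0.00987 = 653.35 s.

653 s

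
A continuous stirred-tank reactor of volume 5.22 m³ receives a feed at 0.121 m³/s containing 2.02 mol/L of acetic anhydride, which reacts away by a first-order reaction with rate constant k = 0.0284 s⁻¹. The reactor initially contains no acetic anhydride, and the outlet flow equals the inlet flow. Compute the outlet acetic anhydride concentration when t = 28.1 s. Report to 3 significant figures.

V dC/dt = Q(C_in − C) − k V C.
This is linear with rate a = Q/V + k = 0.051580 s⁻¹.
C_ss = Q C_in/(Q + kV) = 0.90779 mol/L; C(t) = C_ss + (C₀ − C_ss) e^(−a t).
C(28.1) = 0.90779 + (-0.90779)·e^(−0.051580·28.1) = 0.90779 + (-0.90779)·0.23471 = 0.69472 mol/L.

0.695 mol/L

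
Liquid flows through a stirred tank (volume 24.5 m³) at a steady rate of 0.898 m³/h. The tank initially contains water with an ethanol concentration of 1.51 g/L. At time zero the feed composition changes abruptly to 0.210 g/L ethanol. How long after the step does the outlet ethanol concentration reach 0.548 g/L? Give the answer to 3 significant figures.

Unsteady species balance (constant V, well mixed): V dC/dt = Q(C_in − C), so τ = V/Q = 27.283 h.
C(t) = C_in + (C₀ − C_in) e^(−t/τ). Set C = 0.548 and solve for t:
e^(−t/τ) = (C − C_in)/(C₀ − C_in) = (0.548 − 0.210)/(1.51 − 0.210) = 0.26000
t = −τ ln(…) = 27.283 × 1.3471 = 36.752 h.

36.8 h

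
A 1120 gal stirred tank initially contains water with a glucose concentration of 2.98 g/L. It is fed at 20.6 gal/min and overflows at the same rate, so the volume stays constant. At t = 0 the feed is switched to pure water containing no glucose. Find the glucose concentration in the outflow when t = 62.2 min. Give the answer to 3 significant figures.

0.949 g/L

Transient balance on the dissolved component: V dC/dt = Q(C_in − C).
Rewrite as dC/dt + C/τ = C_in/τ, τ = V/Q = 54.369 min.
Solution: C(t) = C_in + (C₀ − C_in) e^(−t/τ).
C(62.2) = 0 + (2.98 − 0)·e^(−62.2/54.369) = 0 + (2.9800)·0.31853 = 0.94922 g/L.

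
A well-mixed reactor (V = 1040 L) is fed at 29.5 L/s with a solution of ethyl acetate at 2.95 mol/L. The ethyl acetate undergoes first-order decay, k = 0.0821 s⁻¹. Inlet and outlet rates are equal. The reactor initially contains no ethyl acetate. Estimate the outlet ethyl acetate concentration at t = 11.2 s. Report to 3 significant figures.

Accumulation = in − out − consumed: V dC/dt = Q C_in − Q C − k V C.
This is linear with rate a = Q/V + k = 0.11047 s⁻¹.
C_ss = Q C_in/(Q + kV) = 0.75750 mol/L; C(t) = C_ss + (C₀ − C_ss) e^(−a t).
C(11.2) = 0.75750 + (-0.75750)·e^(−0.11047·11.2) = 0.75750 + (-0.75750)·0.29019 = 0.53768 mol/L.

0.538 mol/L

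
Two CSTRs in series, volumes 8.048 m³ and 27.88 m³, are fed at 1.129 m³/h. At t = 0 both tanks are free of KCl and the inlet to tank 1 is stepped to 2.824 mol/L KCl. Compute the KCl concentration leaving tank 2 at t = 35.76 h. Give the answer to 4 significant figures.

Species balance on tank i: dCᵢ/dt = (Cᵢ₋₁ − Cᵢ)/τᵢ with τᵢ = Vᵢ/Q.
τ₁ = 8.048/1.129 = 7.12843 h; τ₂ = 27.88/1.129 = 24.6944 h.
Tank 1: C₁ = C_in(1 − e^(−t/τ₁)). Tank 2 (τ₁ ≠ τ₂): C₂ = C_in[1 − (τ₁ e^(−t/τ₁) − τ₂ e^(−t/τ₂))/(τ₁ − τ₂)].
At t = 35.76: e^(−t/τ₁) = 0.00662748, e^(−t/τ₂) = 0.235016.
C₂ = 2.824·[1 − (7.12843·0.00662748 − 24.6944·0.235016)/(-17.5660)] = 2.824·0.672302 = 1.89858 mol/L.

1.899 mol/L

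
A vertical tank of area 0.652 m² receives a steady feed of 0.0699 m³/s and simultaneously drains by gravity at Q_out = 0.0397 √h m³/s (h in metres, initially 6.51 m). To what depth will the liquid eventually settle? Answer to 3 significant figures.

Level balance: A dh/dt = 0.0699 − 0.0397 √h. Setting dh/dt = 0:
Q_in = 0.0397 √h_ss ⇒ √h_ss = 0.0699/0.0397 = 1.7607.
h_ss = 1.7607² = 3.1001 m. (Since h₀ = 6.51 m > h_ss, the level will fall toward this value.)

3.10 m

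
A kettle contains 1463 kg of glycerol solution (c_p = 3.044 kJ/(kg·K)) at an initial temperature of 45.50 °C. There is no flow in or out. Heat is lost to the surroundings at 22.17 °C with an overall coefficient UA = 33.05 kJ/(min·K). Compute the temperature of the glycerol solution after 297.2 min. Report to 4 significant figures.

First-law balance (no shaft work): M c_p dT/dt = −UA(T − T_amb).
dT/dt = (T_ss − T)/τ with T_ss = T_amb = 22.1700 °C, τ = M c_p/UA = 1463·3.044/33.05 = 134.747 min.
T approaches T_ss exponentially: T(t) = T_ss + (T₀ − T_ss) e^(−t/τ).
T(297.2) = 22.1700 + (23.3300)·0.110182 = 24.7405 °C.

24.74 °C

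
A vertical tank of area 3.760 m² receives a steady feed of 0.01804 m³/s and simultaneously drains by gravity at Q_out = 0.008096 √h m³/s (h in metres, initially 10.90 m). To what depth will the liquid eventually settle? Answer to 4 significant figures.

4.965 m

Accumulation of liquid (constant cross-section A): A dh/dt = Q_in − 0.008096 √h. At steady state dh/dt = 0:
Q_in = 0.008096 √h_ss ⇒ √h_ss = 0.01804/0.008096 = 2.22826.
h_ss = 2.22826² = 4.96515 m. (Since h₀ = 10.90 m > h_ss, the level will fall toward this value.)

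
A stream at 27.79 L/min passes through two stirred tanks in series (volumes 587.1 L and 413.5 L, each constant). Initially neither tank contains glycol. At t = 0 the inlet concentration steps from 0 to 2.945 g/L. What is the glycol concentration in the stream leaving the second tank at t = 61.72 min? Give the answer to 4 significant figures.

Species balance on tank i: dCᵢ/dt = (Cᵢ₋₁ − Cᵢ)/τᵢ with τᵢ = Vᵢ/Q.
τ₁ = 587.1/27.79 = 21.1263 min; τ₂ = 413.5/27.79 = 14.8795 min.
Solving the cascade with C₁(0)=C₂(0)=0 gives C₂(t) = C_in[1 − (τ₁ e^(−t/τ₁) − τ₂ e^(−t/τ₂))/(τ₁ − τ₂)].
At t = 61.72: e^(−t/τ₁) = 0.0538541, e^(−t/τ₂) = 0.0157959.
C₂ = 2.945·[1 − (21.1263·0.0538541 − 14.8795·0.0157959)/(6.24685)] = 2.945·0.855495 = 2.51943 g/L.

2.519 g/L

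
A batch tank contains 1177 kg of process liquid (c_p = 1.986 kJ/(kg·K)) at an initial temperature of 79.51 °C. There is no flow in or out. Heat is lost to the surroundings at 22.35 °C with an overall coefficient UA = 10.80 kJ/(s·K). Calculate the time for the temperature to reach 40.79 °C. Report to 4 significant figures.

Lumped-capacitance energy balance: M c_p dT/dt = UA(T_amb − T).
τ = M c_p/UA = 216.437 s; T_ss = T_amb = 22.3500 °C.
T(t) = T_ss + (T₀ − T_ss)e^(−t/τ); set T = 40.79:
t = −τ ln[(T − T_ss)/(T₀ − T_ss)] = −216.437 · ln(0.322603) = 244.862 s.

244.9 s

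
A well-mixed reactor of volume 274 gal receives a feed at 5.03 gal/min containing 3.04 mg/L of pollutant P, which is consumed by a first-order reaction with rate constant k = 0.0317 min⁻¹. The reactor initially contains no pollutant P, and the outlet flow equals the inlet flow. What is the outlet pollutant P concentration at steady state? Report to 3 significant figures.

V dC/dt = Q(C_in − C) − k V C.
Steady state (dC/dt = 0): C_ss = Q C_in/(Q + kV) = C_in/(1 + kV/Q).
C_ss = 5.03·3.04/(5.03 + 0.0317·274) = 15.291/13.716 = 1.1149 mg/L.

1.11 mg/L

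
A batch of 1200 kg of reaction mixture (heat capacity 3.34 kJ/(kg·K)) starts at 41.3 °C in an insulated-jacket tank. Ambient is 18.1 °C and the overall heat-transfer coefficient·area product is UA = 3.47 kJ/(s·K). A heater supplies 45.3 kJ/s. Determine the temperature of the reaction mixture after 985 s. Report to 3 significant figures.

35.5 °C

M c_p dT/dt = −UA(T − T_amb) + Q̇.
dT/dt = (T_ss − T)/τ with T_ss = T_amb + Q̇/UA = 18.1 + 45.3/3.47 = 31.155 °C, τ = M c_p/UA = 1200·3.34/3.47 = 1155.0 s.
This is linear first-order; T(t) = T_ss + (T₀ − T_ss) e^(−t/τ).
T(985) = 31.155 + (10.145)·0.42623 = 35.479 °C.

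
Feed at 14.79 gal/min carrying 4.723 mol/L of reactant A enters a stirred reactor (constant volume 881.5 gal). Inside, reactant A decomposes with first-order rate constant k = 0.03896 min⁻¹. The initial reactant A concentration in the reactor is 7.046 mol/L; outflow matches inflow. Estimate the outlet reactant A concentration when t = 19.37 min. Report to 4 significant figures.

Species balance: V dC/dt = Q C_in − Q C − k V C.
dC/dt = (Q/V) C_in − (Q/V + k) C; effective rate a = Q/V + k = 0.0167782 + 0.03896 = 0.0557382 min⁻¹.
C_ss = Q C_in/(Q + kV) = 1.42171 mol/L; C(t) = C_ss + (C₀ − C_ss) e^(−a t).
C(19.37) = 1.42171 + (5.62429)·e^(−0.0557382·19.37) = 1.42171 + (5.62429)·0.339715 = 3.33236 mol/L.

3.332 mol/L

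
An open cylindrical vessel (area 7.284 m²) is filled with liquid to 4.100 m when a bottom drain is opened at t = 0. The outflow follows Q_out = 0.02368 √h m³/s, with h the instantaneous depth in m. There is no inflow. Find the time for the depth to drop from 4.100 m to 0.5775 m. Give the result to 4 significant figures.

With no inflow, A dh/dt = −0.02368 √h.
This is separable: 2 d(√h)/dt = −0.02368/A, so √h = √h₀ − (0.02368/(2A)) t.
t = 2A(√h₀ − √h)/0.02368 = 2·7.284·(√4.100 − √0.5775)/0.02368
  = 14.5680 × (2.02485 − 0.759934) / 0.02368 = 778.177 s.

778.2 s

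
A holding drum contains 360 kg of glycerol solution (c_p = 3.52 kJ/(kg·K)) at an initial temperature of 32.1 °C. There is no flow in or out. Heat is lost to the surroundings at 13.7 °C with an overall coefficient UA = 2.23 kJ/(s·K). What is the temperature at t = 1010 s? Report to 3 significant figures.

Lumped-capacitance energy balance: M c_p dT/dt = UA(T_amb − T).
dT/dt = (T_ss − T)/τ with T_ss = T_amb = 13.700 °C, τ = M c_p/UA = 360·3.52/2.23 = 568.25 s.
Integrating: T(t) = T_ss + (T₀ − T_ss) e^(−t/τ).
T(1010) = 13.700 + (18.400)·0.16908 = 16.811 °C.

16.8 °C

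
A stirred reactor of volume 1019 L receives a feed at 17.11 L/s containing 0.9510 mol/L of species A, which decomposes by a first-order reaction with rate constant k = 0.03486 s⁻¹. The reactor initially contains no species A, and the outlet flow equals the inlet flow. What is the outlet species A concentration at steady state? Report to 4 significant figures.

0.3092 mol/L

V dC/dt = Q(C_in − C) − k V C.
At steady state: 0 = Q C_in − (Q + kV) C_ss, so C_ss = Q C_in/(Q + kV).
C_ss = 17.11·0.9510/(17.11 + 0.03486·1019) = 16.2716/52.6323 = 0.309156 mol/L.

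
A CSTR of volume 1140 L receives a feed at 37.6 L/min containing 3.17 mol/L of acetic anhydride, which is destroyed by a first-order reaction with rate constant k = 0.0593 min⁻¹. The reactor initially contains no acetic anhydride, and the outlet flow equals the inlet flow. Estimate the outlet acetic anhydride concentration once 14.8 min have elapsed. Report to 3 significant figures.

Species balance: V dC/dt = Q C_in − Q C − k V C.
dC/dt = (Q/V) C_in − (Q/V + k) C; effective rate a = Q/V + k = 0.032982 + 0.0593 = 0.092282 min⁻¹.
C_ss = Q C_in/(Q + kV) = 1.1330 mol/L; C(t) = C_ss + (C₀ − C_ss) e^(−a t).
C(14.8) = 1.1330 + (-1.1330)·e^(−0.092282·14.8) = 1.1330 + (-1.1330)·0.25518 = 0.84387 mol/L.

0.844 mol/L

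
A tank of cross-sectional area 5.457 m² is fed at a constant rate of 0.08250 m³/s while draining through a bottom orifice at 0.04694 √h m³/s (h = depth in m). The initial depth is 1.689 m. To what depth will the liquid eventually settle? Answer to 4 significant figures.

3.089 m

Unsteady balance on liquid volume: A dh/dt = Q_in − 0.04694 √h. At steady state dh/dt = 0:
Q_in = 0.04694 √h_ss ⇒ √h_ss = 0.08250/0.04694 = 1.75756.
h_ss = 1.75756² = 3.08903 m. (Since h₀ = 1.689 m < h_ss, the level will rise toward this value.)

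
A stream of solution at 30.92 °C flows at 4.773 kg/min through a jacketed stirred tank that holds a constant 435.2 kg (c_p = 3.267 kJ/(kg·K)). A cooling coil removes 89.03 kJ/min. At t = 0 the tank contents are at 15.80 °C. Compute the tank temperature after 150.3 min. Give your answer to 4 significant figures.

M c_p dT/dt = ṁ c_p (T_in − T) − Q̇.
τ = M/ṁ = 91.1796 min; T_ss = T_in − Q̇/(ṁ c_p) = 30.92 − 89.03/(4.773·3.267) = 25.2105 °C.
Integrating: T(t) = T_ss + (T₀ − T_ss) e^(−t/τ).
T(150.3) = 25.2105 + (-9.41053)·e^(−150.3/91.1796) = 25.2105 + (-9.41053)·0.192358 = 23.4003 °C.

23.40 °C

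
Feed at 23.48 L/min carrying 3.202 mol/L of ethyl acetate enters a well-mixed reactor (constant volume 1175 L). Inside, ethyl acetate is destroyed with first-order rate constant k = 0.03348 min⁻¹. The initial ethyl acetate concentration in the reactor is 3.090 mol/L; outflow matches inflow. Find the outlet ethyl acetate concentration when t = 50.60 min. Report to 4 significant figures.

1.323 mol/L

Accumulation = in − out − consumed: V dC/dt = Q C_in − Q C − k V C.
dC/dt = (Q/V) C_in − (Q/V + k) C; effective rate a = Q/V + k = 0.0199830 + 0.03348 = 0.0534630 min⁻¹.
C_ss = Q C_in/(Q + kV) = 1.19682 mol/L; C(t) = C_ss + (C₀ − C_ss) e^(−a t).
C(50.60) = 1.19682 + (1.89318)·e^(−0.0534630·50.60) = 1.19682 + (1.89318)·0.0668552 = 1.32339 mol/L.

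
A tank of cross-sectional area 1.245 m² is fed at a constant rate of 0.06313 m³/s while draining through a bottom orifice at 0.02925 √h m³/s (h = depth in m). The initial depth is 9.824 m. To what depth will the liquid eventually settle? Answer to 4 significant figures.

4.658 m

Level balance: A dh/dt = 0.06313 − 0.02925 √h. Setting dh/dt = 0:
Q_in = 0.02925 √h_ss ⇒ √h_ss = 0.06313/0.02925 = 2.15829.
h_ss = 2.15829² = 4.65822 m. (Since h₀ = 9.824 m > h_ss, the level will fall toward this value.)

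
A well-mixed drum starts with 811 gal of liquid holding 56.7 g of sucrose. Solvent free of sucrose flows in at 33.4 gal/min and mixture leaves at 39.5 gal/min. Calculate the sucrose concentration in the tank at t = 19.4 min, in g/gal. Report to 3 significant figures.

0.0295 g/gal

Let m(t) be the amount of sucrose. Volume: V(t) = V₀ + (Q_in − Q_out) t = 811 − 6.1000 t; V(19.4) = 692.66 gal.
Solute balance: dm/dt = 0 − Q_out C = −Q_out m/V(t).
Separate: dm/m = −Q_out dt/V(t) ⇒ ln(m/m₀) = −(Q_out/(Q_in−Q_out)) ln(V/V₀).
m = m₀ (V₀/V)^(Q_out/(Q_in−Q_out)) = 56.7 × (811/692.66)^(-6.4754) = 20.418 g.
C = m/V = 20.418/692.66 = 0.029478 g/gal.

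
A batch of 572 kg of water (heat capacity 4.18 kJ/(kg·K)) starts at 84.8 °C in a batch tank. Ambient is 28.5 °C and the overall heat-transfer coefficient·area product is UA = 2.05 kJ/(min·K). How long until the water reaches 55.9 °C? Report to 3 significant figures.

First-law balance (no shaft work): M c_p dT/dt = −UA(T − T_amb).
τ = M c_p/UA = 1166.3 min; T_ss = T_amb = 28.500 °C.
T(t) = T_ss + (T₀ − T_ss)e^(−t/τ); set T = 55.9:
t = −τ ln[(T − T_ss)/(T₀ − T_ss)] = −1166.3 · ln(0.48668) = 839.93 min.

840 min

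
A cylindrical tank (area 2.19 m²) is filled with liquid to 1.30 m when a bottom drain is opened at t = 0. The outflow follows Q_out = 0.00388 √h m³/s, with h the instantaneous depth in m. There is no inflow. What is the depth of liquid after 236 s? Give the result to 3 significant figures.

0.867 m

A dh/dt = −Q_out = −0.00388 √h.
∫ h^(−1/2) dh = −(0.00388/A) ∫ dt, giving 2√h = 2√h₀ − (0.00388/A) t.
√h = √1.30 − 0.00388·236/(2·2.19) = 1.1402 − 0.20906 = 0.93112.
h = 0.93112² = 0.86698 m.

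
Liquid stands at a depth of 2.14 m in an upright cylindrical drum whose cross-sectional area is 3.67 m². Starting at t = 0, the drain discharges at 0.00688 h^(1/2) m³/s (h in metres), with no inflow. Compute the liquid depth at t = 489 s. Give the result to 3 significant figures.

Accumulation of liquid (constant cross-section A): A dh/dt = −0.00688 √h.
This is separable: 2 d(√h)/dt = −0.00688/A, so √h = √h₀ − (0.00688/(2A)) t.
√h = √2.14 − 0.00688·489/(2·3.67) = 1.4629 − 0.45835 = 1.0045.
h = 1.0045² = 1.0091 m.

1.01 m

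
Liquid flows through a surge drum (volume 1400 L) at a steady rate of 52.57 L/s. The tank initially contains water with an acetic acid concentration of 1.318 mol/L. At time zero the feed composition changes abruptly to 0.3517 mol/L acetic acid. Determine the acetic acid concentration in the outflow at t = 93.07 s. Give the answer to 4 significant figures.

Unsteady species balance (constant V, well mixed): V dC/dt = Q(C_in − C).
Time constant τ = V/Q = 1400/52.57 = 26.6312 s.
Solution: C(t) = C_in + (C₀ − C_in) e^(−t/τ).
C(93.07) = 0.3517 + (1.318 − 0.3517)·e^(−93.07/26.6312) = 0.3517 + (0.966300)·0.0303555 = 0.381032 mol/L.

0.3810 mol/L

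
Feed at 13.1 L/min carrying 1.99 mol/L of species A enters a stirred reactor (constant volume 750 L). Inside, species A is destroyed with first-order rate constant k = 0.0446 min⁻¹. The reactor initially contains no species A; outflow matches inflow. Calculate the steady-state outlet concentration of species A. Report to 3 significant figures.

Accumulation = in − out − consumed: V dC/dt = Q C_in − Q C − k V C.
At steady state: 0 = Q C_in − (Q + kV) C_ss, so C_ss = Q C_in/(Q + kV).
C_ss = 13.1·1.99/(13.1 + 0.0446·750) = 26.069/46.550 = 0.56002 mol/L.

0.560 mol/L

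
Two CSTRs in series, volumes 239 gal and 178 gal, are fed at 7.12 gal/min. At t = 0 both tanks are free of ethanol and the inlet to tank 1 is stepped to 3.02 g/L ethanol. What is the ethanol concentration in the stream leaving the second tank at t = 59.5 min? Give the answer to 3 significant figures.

Species balance on tank i: dCᵢ/dt = (Cᵢ₋₁ − Cᵢ)/τᵢ with τᵢ = Vᵢ/Q.
τ₁ = 239/7.12 = 33.567 min; τ₂ = 178/7.12 = 25.000 min.
Solving the cascade with C₁(0)=C₂(0)=0 gives C₂(t) = C_in[1 − (τ₁ e^(−t/τ₁) − τ₂ e^(−t/τ₂))/(τ₁ − τ₂)].
At t = 59.5: e^(−t/τ₁) = 0.16990, e^(−t/τ₂) = 0.092551.
C₂ = 3.02·[1 − (33.567·0.16990 − 25.000·0.092551)/(8.5674)] = 3.02·0.60440 = 1.8253 g/L.

1.83 g/L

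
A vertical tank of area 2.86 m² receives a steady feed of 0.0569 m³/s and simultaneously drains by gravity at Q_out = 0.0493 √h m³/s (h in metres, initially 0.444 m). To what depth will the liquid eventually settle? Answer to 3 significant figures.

1.33 m

A dh/dt = Q_in − 0.0493 √h. Steady state requires inflow = outflow:
Q_in = 0.0493 √h_ss ⇒ √h_ss = 0.0569/0.0493 = 1.1542.
h_ss = 1.1542² = 1.3321 m. (Since h₀ = 0.444 m < h_ss, the level will rise toward this value.)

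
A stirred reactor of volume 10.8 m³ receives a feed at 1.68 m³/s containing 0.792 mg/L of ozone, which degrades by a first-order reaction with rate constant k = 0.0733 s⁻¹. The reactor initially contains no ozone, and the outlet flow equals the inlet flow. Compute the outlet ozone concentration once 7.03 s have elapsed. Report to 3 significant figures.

Accumulation = in − out − consumed: V dC/dt = Q C_in − Q C − k V C.
dC/dt = (Q/V) C_in − (Q/V + k) C; effective rate a = Q/V + k = 0.15556 + 0.0733 = 0.22886 s⁻¹.
C_ss = Q C_in/(Q + kV) = 0.53833 mg/L; C(t) = C_ss + (C₀ − C_ss) e^(−a t).
C(7.03) = 0.53833 + (-0.53833)·e^(−0.22886·7.03) = 0.53833 + (-0.53833)·0.20012 = 0.43060 mg/L.

0.431 mg/L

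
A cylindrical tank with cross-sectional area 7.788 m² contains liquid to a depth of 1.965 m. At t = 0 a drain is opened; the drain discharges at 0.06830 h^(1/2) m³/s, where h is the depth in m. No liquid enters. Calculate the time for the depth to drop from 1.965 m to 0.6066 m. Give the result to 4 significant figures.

A dh/dt = −Q_out = −0.06830 √h.
This is separable: 2 d(√h)/dt = −0.06830/A, so √h = √h₀ − (0.06830/(2A)) t.
t = 2A(√h₀ − √h)/0.06830 = 2·7.788·(√1.965 − √0.6066)/0.06830
  = 15.5760 × (1.40178 − 0.778845) / 0.06830 = 142.063 s.

142.1 s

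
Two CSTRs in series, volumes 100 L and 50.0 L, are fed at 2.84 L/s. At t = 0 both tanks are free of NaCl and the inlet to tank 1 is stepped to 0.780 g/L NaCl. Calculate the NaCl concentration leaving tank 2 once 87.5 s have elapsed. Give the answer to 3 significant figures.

Each tank obeys Vᵢ dCᵢ/dt = Q(Cᵢ₋₁ − Cᵢ), so τᵢ = Vᵢ/Q.
τ₁ = 100/2.84 = 35.211 s; τ₂ = 50.0/2.84 = 17.606 s.
Solving the cascade with C₁(0)=C₂(0)=0 gives C₂(t) = C_in[1 − (τ₁ e^(−t/τ₁) − τ₂ e^(−t/τ₂))/(τ₁ − τ₂)].
At t = 87.5: e^(−t/τ₁) = 0.083326, e^(−t/τ₂) = 0.0069431.
C₂ = 0.780·[1 − (35.211·0.083326 − 17.606·0.0069431)/(17.606)] = 0.780·0.84029 = 0.65543 g/L.

0.655 g/L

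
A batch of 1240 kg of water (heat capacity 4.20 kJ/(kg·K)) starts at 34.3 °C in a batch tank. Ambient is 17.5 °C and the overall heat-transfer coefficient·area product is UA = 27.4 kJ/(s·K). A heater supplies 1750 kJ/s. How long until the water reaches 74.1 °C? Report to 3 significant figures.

Lumped-capacitance energy balance: M c_p dT/dt = UA(T_amb − T) + Q̇.
τ = M c_p/UA = 190.07 s; T_ss = T_amb + Q̇/UA = 17.5 + 1750/27.4 = 81.369 °C.
T(t) = T_ss + (T₀ − T_ss)e^(−t/τ); set T = 74.1:
t = −τ ln[(T − T_ss)/(T₀ − T_ss)] = −190.07 · ln(0.15443) = 355.06 s.

355 s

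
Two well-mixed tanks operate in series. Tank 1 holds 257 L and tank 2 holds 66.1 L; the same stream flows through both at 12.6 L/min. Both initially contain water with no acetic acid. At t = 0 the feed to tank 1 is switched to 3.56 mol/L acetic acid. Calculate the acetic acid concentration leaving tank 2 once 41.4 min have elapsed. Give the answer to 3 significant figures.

Species balance on tank i: dCᵢ/dt = (Cᵢ₋₁ − Cᵢ)/τᵢ with τᵢ = Vᵢ/Q.
τ₁ = 257/12.6 = 20.397 min; τ₂ = 66.1/12.6 = 5.2460 min.
Tank 1: C₁ = C_in(1 − e^(−t/τ₁)). Tank 2 (τ₁ ≠ τ₂): C₂ = C_in[1 − (τ₁ e^(−t/τ₁) − τ₂ e^(−t/τ₂))/(τ₁ − τ₂)].
At t = 41.4: e^(−t/τ₁) = 0.13137, e^(−t/τ₂) = 0.00037384.
C₂ = 3.56·[1 − (20.397·0.13137 − 5.2460·0.00037384)/(15.151)] = 3.56·0.82327 = 2.9308 mol/L.

2.93 mol/L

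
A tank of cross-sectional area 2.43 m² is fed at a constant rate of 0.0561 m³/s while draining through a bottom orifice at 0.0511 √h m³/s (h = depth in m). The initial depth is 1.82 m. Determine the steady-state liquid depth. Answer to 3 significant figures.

1.21 m

Mass balance (ρ constant): A dh/dt = Q_in − 0.0511 √h. At steady state dh/dt = 0:
Q_in = 0.0511 √h_ss ⇒ √h_ss = 0.0561/0.0511 = 1.0978.
h_ss = 1.0978² = 1.2053 m. (Since h₀ = 1.82 m > h_ss, the level will fall toward this value.)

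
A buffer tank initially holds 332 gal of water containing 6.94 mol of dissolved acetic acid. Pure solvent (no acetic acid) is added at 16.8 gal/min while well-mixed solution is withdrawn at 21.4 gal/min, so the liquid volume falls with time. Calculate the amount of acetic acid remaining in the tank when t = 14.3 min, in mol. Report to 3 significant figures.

2.48 mol

Let m(t) be the amount of acetic acid. Volume: V(t) = V₀ + (Q_in − Q_out) t = 332 − 4.6000 t; V(14.3) = 266.22 gal.
Solute balance: dm/dt = 0 − Q_out C = −Q_out m/V(t).
dm/m = −Q_out dt/(V₀ − 4.6000 t); integrating gives ln(m/m₀) = −(Q_out/(Q_in−Q_out)) ln(V/V₀).
m = m₀ (V₀/V)^(Q_out/(Q_in−Q_out)) = 6.94 × (332/266.22)^(-4.6522) = 2.4844 mol.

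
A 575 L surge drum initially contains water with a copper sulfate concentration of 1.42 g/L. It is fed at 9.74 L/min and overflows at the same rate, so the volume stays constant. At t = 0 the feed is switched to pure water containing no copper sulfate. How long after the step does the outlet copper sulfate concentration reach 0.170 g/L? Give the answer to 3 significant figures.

125 min

Species balance: V dC/dt = Q(C_in − C) ⇒ τ = V/Q = 59.035 min.
C(t) = C_in + (C₀ − C_in) e^(−t/τ). Set C = 0.170 and solve for t:
e^(−t/τ) = (C − C_in)/(C₀ − C_in) = (0.170 − 0)/(1.42 − 0) = 0.11972
t = −τ ln(…) = 59.035 × 2.1226 = 125.31 min.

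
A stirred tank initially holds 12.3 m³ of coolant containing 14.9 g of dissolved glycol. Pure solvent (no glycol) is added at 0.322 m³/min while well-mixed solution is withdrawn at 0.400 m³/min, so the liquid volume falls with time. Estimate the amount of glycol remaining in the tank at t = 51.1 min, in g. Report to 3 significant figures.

2.00 g

Let m(t) be the amount of glycol. Volume: V(t) = V₀ + (Q_in − Q_out) t = 12.3 − 0.078000 t; V(51.1) = 8.3142 m³.
Solute balance: dm/dt = 0 − Q_out C = −Q_out m/V(t).
Separate: dm/m = −Q_out dt/V(t) ⇒ ln(m/m₀) = −(Q_out/(Q_in−Q_out)) ln(V/V₀).
m = m₀ (V₀/V)^(Q_out/(Q_in−Q_out)) = 14.9 × (12.3/8.3142)^(-5.1282) = 1.9997 g.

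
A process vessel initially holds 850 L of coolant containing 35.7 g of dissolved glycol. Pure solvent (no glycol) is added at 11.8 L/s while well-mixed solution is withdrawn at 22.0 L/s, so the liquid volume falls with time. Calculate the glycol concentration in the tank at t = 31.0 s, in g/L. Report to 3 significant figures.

0.0245 g/L

Total volume: dV/dt = Q_in − Q_out = -10.200 L/s, so V(t) = 850 − 10.200 t and V(31.0) = 533.80 L.
Solute balance: dm/dt = 0 − Q_out C = −Q_out m/V(t).
dm/m = −Q_out dt/(V₀ − 10.200 t); integrating gives ln(m/m₀) = −(Q_out/(Q_in−Q_out)) ln(V/V₀).
m = m₀ (V₀/V)^(Q_out/(Q_in−Q_out)) = 35.7 × (850/533.80)^(-2.1569) = 13.089 g.
C = m/V = 13.089/533.80 = 0.024520 g/L.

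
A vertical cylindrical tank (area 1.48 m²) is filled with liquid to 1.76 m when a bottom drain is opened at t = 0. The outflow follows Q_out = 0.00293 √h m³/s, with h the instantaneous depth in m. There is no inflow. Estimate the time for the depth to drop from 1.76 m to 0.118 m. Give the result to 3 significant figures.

With no inflow, A dh/dt = −0.00293 √h.
Separate and integrate: 2(√h − √h₀) = −(0.00293/A) t.
t = 2A(√h₀ − √h)/0.00293 = 2·1.48·(√1.76 − √0.118)/0.00293
  = 2.9600 × (1.3266 − 0.34351) / 0.00293 = 993.20 s.

993 s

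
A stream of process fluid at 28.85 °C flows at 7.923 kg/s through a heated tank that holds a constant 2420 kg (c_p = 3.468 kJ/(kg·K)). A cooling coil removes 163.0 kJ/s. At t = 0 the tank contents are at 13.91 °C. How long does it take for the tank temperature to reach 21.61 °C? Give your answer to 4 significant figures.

Energy balance: M c_p dT/dt = ṁ c_p (T_in − T) − 163.0.
τ = M/ṁ = 305.440 s; T_ss = T_in − Q̇/(ṁ c_p) = 22.9178 °C.
T(t) = T_ss + (T₀ − T_ss) e^(−t/τ). Set T = 21.61:
e^(−t/τ) = (21.61 − 22.9178)/(13.91 − 22.9178) = 0.145181
t = −305.440 · ln(0.145181) = 589.429 s.

589.4 s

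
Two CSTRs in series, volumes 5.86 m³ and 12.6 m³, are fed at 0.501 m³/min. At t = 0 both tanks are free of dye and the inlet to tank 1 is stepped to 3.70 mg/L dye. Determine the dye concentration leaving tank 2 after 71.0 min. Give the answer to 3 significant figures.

Species balance on tank i: dCᵢ/dt = (Cᵢ₋₁ − Cᵢ)/τᵢ with τᵢ = Vᵢ/Q.
τ₁ = 5.86/0.501 = 11.697 min; τ₂ = 12.6/0.501 = 25.150 min.
Solving the cascade with C₁(0)=C₂(0)=0 gives C₂(t) = C_in[1 − (τ₁ e^(−t/τ₁) − τ₂ e^(−t/τ₂))/(τ₁ − τ₂)].
At t = 71.0: e^(−t/τ₁) = 0.0023109, e^(−t/τ₂) = 0.059422.
C₂ = 3.70·[1 − (11.697·0.0023109 − 25.150·0.059422)/(-13.453)] = 3.70·0.89092 = 3.2964 mg/L.

3.30 mg/L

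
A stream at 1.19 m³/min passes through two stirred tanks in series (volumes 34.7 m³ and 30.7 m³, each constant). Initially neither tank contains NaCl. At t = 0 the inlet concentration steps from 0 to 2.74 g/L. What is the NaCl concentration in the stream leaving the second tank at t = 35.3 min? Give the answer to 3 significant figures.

Each tank obeys Vᵢ dCᵢ/dt = Q(Cᵢ₋₁ − Cᵢ), so τᵢ = Vᵢ/Q.
τ₁ = 34.7/1.19 = 29.160 min; τ₂ = 30.7/1.19 = 25.798 min.
Tank 1: C₁ = C_in(1 − e^(−t/τ₁)). Tank 2 (τ₁ ≠ τ₂): C₂ = C_in[1 − (τ₁ e^(−t/τ₁) − τ₂ e^(−t/τ₂))/(τ₁ − τ₂)].
At t = 35.3: e^(−t/τ₁) = 0.29803, e^(−t/τ₂) = 0.25454.
C₂ = 2.74·[1 − (29.160·0.29803 − 25.798·0.25454)/(3.3613)] = 2.74·0.36821 = 1.0089 g/L.

1.01 g/L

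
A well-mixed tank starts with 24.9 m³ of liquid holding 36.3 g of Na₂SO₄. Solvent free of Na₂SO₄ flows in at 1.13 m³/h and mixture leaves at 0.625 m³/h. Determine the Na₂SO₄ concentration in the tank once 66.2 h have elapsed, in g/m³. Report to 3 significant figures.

Total volume: dV/dt = Q_in − Q_out = 0.50500 m³/h, so V(t) = 24.9 + 0.50500 t and V(66.2) = 58.331 m³.
Solute balance: dm/dt = 0 − Q_out C = −Q_out m/V(t).
dm/m = −Q_out dt/(V₀ + 0.50500 t); integrating gives ln(m/m₀) = −(Q_out/(Q_in−Q_out)) ln(V/V₀).
m = m₀ (V₀/V)^(Q_out/(Q_in−Q_out)) = 36.3 × (24.9/58.331)^(1.2376) = 12.658 g.
C = m/V = 12.658/58.331 = 0.21700 g/m³.

0.217 g/m³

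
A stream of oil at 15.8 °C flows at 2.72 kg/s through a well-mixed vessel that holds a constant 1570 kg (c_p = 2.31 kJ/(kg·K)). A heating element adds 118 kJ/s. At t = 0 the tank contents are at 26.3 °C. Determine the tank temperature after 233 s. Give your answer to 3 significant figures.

29.1 °C

M c_p dT/dt = ṁ c_p (T_in − T) + Q̇.
Rearrange: dT/dt = (T_ss − T)/τ with τ = M/ṁ = 577.21 s and T_ss = T_in + Q̇/(ṁ c_p) = 34.580 °C.
Solution: T(t) = T_ss + (T₀ − T_ss) e^(−t/τ).
T(233) = 34.580 + (-8.2802)·e^(−233/577.21) = 34.580 + (-8.2802)·0.66787 = 29.050 °C.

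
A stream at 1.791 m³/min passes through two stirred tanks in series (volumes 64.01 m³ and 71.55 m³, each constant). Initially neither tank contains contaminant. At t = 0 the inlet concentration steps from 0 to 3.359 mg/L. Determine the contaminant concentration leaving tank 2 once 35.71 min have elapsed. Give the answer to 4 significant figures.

Each tank obeys Vᵢ dCᵢ/dt = Q(Cᵢ₋₁ − Cᵢ), so τᵢ = Vᵢ/Q.
τ₁ = 64.01/1.791 = 35.7398 min; τ₂ = 71.55/1.791 = 39.9497 min.
Solving the cascade with C₁(0)=C₂(0)=0 gives C₂(t) = C_in[1 − (τ₁ e^(−t/τ₁) − τ₂ e^(−t/τ₂))/(τ₁ − τ₂)].
At t = 35.71: e^(−t/τ₁) = 0.368186, e^(−t/τ₂) = 0.409068.
C₂ = 3.359·[1 − (35.7398·0.368186 − 39.9497·0.409068)/(-4.20994)] = 3.359·0.243869 = 0.819155 mg/L.

0.8192 mg/L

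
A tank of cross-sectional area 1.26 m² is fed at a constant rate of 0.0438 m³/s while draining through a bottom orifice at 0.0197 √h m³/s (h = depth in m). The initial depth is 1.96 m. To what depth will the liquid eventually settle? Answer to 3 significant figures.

Unsteady balance on liquid volume: A dh/dt = Q_in − 0.0197 √h. At steady state dh/dt = 0:
Q_in = 0.0197 √h_ss ⇒ √h_ss = 0.0438/0.0197 = 2.2234.
h_ss = 2.2234² = 4.9433 m. (Since h₀ = 1.96 m < h_ss, the level will rise toward this value.)

4.94 m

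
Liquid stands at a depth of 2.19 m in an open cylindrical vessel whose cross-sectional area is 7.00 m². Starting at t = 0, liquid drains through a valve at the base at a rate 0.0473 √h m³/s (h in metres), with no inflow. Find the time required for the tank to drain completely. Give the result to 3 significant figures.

A dh/dt = −Q_out = −0.0473 √h.
∫ h^(−1/2) dh = −(0.0473/A) ∫ dt, giving 2√h = 2√h₀ − (0.0473/A) t.
Set h = 0: 2√h₀ = (0.0473/A) t_empty ⇒ t_empty = 2A√h₀/0.0473.
t_empty = 2·7.00·√2.19/0.0473 = 14.000·1.4799/0.0473 = 438.01 s.

438 s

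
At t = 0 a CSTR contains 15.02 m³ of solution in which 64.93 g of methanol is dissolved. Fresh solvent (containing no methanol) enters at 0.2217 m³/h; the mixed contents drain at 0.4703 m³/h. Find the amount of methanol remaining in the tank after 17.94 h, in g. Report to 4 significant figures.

Let m(t) be the amount of methanol. Volume: V(t) = V₀ + (Q_in − Q_out) t = 15.02 − 0.248600 t; V(17.94) = 10.5601 m³.
No methanol enters, so dm/dt = −Q_out · (m/V).
Separate: dm/m = −Q_out dt/V(t) ⇒ ln(m/m₀) = −(Q_out/(Q_in−Q_out)) ln(V/V₀).
m = m₀ (V₀/V)^(Q_out/(Q_in−Q_out)) = 64.93 × (15.02/10.5601)^(-1.89179) = 33.3425 g.

33.34 g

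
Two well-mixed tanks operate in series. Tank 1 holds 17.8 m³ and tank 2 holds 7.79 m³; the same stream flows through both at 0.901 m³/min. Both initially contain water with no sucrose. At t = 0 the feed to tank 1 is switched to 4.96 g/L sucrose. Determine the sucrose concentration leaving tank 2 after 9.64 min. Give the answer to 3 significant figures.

0.811 g/L

Species balance on tank i: dCᵢ/dt = (Cᵢ₋₁ − Cᵢ)/τᵢ with τᵢ = Vᵢ/Q.
τ₁ = 17.8/0.901 = 19.756 min; τ₂ = 7.79/0.901 = 8.6459 min.
Tank 1: C₁ = C_in(1 − e^(−t/τ₁)). Tank 2 (τ₁ ≠ τ₂): C₂ = C_in[1 − (τ₁ e^(−t/τ₁) − τ₂ e^(−t/τ₂))/(τ₁ − τ₂)].
At t = 9.64: e^(−t/τ₁) = 0.61388, e^(−t/τ₂) = 0.32792.
C₂ = 4.96·[1 − (19.756·0.61388 − 8.6459·0.32792)/(11.110)] = 4.96·0.16358 = 0.81138 g/L.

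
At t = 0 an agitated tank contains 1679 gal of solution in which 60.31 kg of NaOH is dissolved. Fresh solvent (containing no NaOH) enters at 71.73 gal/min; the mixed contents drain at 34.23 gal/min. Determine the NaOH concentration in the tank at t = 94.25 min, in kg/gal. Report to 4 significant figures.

Total volume: dV/dt = Q_in − Q_out = 37.5000 gal/min, so V(t) = 1679 + 37.5000 t and V(94.25) = 5213.38 gal.
Solute balance: dm/dt = 0 − Q_out C = −Q_out m/V(t).
dm/m = −Q_out dt/(V₀ + 37.5000 t); integrating gives ln(m/m₀) = −(Q_out/(Q_in−Q_out)) ln(V/V₀).
m = m₀ (V₀/V)^(Q_out/(Q_in−Q_out)) = 60.31 × (1679/5213.38)^(0.912800) = 21.4402 kg.
C = m/V = 21.4402/5213.38 = 0.00411254 kg/gal.

0.004113 kg/gal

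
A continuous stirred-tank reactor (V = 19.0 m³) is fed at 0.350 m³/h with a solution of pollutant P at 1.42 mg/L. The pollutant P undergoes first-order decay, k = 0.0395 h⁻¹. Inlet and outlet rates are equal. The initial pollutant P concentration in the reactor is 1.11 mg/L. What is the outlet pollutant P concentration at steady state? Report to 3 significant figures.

0.452 mg/L

V dC/dt = Q(C_in − C) − k V C.
Steady state (dC/dt = 0): C_ss = Q C_in/(Q + kV) = C_in/(1 + kV/Q).
C_ss = 0.350·1.42/(0.350 + 0.0395·19.0) = 0.49700/1.1005 = 0.45161 mg/L.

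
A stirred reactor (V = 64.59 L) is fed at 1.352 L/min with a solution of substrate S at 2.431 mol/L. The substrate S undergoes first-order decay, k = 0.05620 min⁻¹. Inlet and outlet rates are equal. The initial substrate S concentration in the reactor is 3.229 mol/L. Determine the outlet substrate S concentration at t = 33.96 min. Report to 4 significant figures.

Accumulation = in − out − consumed: V dC/dt = Q C_in − Q C − k V C.
This is linear with rate a = Q/V + k = 0.0771320 min⁻¹.
C_ss = Q C_in/(Q + kV) = 0.659723 mol/L; C(t) = C_ss + (C₀ − C_ss) e^(−a t).
C(33.96) = 0.659723 + (2.56928)·e^(−0.0771320·33.96) = 0.659723 + (2.56928)·0.0728463 = 0.846885 mol/L.

0.8469 mol/L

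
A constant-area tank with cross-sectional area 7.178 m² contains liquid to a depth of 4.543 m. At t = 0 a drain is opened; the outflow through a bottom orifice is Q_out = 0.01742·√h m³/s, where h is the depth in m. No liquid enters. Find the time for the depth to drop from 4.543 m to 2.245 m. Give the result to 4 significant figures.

With no inflow, A dh/dt = −0.01742 √h.
∫ h^(−1/2) dh = −(0.01742/A) ∫ dt, giving 2√h = 2√h₀ − (0.01742/A) t.
t = 2A(√h₀ − √h)/0.01742 = 2·7.178·(√4.543 − √2.245)/0.01742
  = 14.3560 × (2.13143 − 1.49833) / 0.01742 = 521.743 s.

521.7 s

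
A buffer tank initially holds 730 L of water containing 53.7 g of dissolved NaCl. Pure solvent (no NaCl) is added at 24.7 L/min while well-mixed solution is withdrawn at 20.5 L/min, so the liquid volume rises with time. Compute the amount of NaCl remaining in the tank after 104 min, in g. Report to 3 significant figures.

5.44 g

Total volume: dV/dt = Q_in − Q_out = 4.2000 L/min, so V(t) = 730 + 4.2000 t and V(104) = 1166.8 L.
No NaCl enters, so dm/dt = −Q_out · (m/V).
Separate: dm/m = −Q_out dt/V(t) ⇒ ln(m/m₀) = −(Q_out/(Q_in−Q_out)) ln(V/V₀).
m = m₀ (V₀/V)^(Q_out/(Q_in−Q_out)) = 53.7 × (730/1166.8)^(4.8810) = 5.4432 g.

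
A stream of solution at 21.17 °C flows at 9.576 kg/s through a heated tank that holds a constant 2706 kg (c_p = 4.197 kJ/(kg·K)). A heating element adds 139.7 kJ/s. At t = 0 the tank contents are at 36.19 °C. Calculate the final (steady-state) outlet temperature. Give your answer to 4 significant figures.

24.65 °C

Energy balance: M c_p dT/dt = ṁ c_p (T_in − T) + 139.7.
At steady state dT/dt = 0 ⇒ T_ss = T_in + Q̇/(ṁ c_p) = 21.17 + 139.7/(9.576·4.197) = 24.6459 °C.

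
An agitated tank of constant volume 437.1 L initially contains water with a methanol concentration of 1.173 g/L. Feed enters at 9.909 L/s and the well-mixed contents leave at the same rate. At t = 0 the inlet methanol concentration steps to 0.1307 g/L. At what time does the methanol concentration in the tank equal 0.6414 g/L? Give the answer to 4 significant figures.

31.47 s

Species balance: V dC/dt = Q(C_in − C) ⇒ τ = V/Q = 44.1114 s.
C(t) = C_in + (C₀ − C_in) e^(−t/τ). Set C = 0.6414 and solve for t:
e^(−t/τ) = (C − C_in)/(C₀ − C_in) = (0.6414 − 0.1307)/(1.173 − 0.1307) = 0.489974
t = −τ ln(…) = 44.1114 × 0.713403 = 31.4692 s.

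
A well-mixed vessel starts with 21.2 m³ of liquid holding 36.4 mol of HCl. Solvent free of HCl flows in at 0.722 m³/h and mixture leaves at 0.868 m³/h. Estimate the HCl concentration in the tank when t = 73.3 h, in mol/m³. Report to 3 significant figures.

Total volume: dV/dt = Q_in − Q_out = -0.14600 m³/h, so V(t) = 21.2 − 0.14600 t and V(73.3) = 10.498 m³.
No HCl enters, so dm/dt = −Q_out · (m/V).
Separate: dm/m = −Q_out dt/V(t) ⇒ ln(m/m₀) = −(Q_out/(Q_in−Q_out)) ln(V/V₀).
m = m₀ (V₀/V)^(Q_out/(Q_in−Q_out)) = 36.4 × (21.2/10.498)^(-5.9452) = 0.55783 mol.
C = m/V = 0.55783/10.498 = 0.053136 mol/m³.

0.0531 mol/m³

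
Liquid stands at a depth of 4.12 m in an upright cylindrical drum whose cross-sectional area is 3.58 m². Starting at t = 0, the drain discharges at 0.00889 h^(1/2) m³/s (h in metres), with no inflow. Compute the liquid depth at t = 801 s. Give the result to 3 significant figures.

Mass balance (ρ constant): A dh/dt = −0.00889 √h.
Separate and integrate: 2(√h − √h₀) = −(0.00889/A) t.
√h = √4.12 − 0.00889·801/(2·3.58) = 2.0298 − 0.99454 = 1.0352.
h = 1.0352² = 1.0717 m.

1.07 m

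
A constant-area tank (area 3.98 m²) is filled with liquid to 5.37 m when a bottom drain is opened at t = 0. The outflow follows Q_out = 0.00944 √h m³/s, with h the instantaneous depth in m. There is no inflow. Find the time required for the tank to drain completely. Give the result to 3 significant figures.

A dh/dt = −Q_out = −0.00944 √h.
Separate and integrate: 2(√h − √h₀) = −(0.00944/A) t.
Set h = 0: 2√h₀ = (0.00944/A) t_empty ⇒ t_empty = 2A√h₀/0.00944.
t_empty = 2·3.98·√5.37/0.00944 = 7.9600·2.3173/0.00944 = 1954.0 s.

1950 s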